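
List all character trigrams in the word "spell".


Word: "spell" (length 5)
Number of trigrams = 5 - 3 + 1 = 3
  Position 0: "spe"
  Position 1: "pel"
  Position 2: "ell"
Trigrams = "spe", "pel", "ell"


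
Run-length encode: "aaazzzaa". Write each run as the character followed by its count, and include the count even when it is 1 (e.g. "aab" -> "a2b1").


String: "aaazzzaa"
Scanning for consecutive runs:
  'a' x 3
  'z' x 3
  'a' x 2
RLE = "a3z3a2"


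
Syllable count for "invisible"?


Word: "invisible"
Syllable breakdown: in / vis / i / ble
Counting: 4 parts
= 4 syllables


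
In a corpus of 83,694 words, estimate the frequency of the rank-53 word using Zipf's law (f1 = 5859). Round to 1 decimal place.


Zipf's law: f(r) = f(1) / r
f(1) = 5859
f(53) = 5859 / 53
= 110.5 occurrences


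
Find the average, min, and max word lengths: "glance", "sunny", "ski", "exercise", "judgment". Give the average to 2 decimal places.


Lengths: "glance"=6, "sunny"=5, "ski"=3, "exercise"=8, "judgment"=8
Sum = 30, Count = 5
Average = 30/5 = 6.00
= avg=6.00, min=3, max=8


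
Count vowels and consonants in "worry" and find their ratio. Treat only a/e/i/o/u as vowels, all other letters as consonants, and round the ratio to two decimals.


Word: "worry"
Vowels (a,e,i,o,u): 1
Consonants: 4
Ratio = 1/4
= 0.25


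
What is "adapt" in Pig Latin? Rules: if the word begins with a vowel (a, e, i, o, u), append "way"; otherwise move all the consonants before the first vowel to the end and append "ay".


Word: "adapt"
Starts with vowel → add 'way'
Pig Latin = "adaptway"


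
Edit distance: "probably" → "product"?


Word 1: "probably" (length 8)
Word 2: "product" (length 7)
One optimal edit sequence (insert/delete/substitute each cost 1):
  1. keep 'p'
  2. keep 'r'
  3. keep 'o'
  4. delete 'b'  (+1)
  5. substitute 'a' -> 'd'  (+1)
  6. substitute 'b' -> 'u'  (+1)
  7. substitute 'l' -> 'c'  (+1)
  8. substitute 'y' -> 't'  (+1)
Total edit operations: 5
Edit distance = 5


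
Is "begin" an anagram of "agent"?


Word 1: "agent" → sorted: aegnt
Word 2: "begin" → sorted: begin
Same letters? aegnt != begin
Anagram = No


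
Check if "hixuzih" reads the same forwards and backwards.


Word: "hixuzih"
Reversed: "hizuxih"
Forward == Backward? hixuzih != hizuxih
Palindrome = No


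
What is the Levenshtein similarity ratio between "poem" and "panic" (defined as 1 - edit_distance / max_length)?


Word 1: "poem" (length 4)
Word 2: "panic" (length 5)
One optimal edit sequence:
  1. keep 'p'
  2. insert 'a'  (+1)
  3. substitute 'o' -> 'n'  (+1)
  4. substitute 'e' -> 'i'  (+1)
  5. substitute 'm' -> 'c'  (+1)
Edit distance = 4
Max length = max(4, 5) = 5
Similarity = 1 - 4/5
= 0.2000


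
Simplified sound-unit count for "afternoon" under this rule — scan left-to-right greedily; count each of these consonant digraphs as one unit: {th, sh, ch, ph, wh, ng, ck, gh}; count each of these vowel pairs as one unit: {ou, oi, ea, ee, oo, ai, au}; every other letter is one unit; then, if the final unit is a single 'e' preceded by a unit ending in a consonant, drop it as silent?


Word: "afternoon" (9 letters)
Left-to-right scan:
  1. 'a' (letter)
  2. 'f' (letter)
  3. 't' (letter)
  4. 'e' (letter)
  5. 'r' (letter)
  6. 'n' (letter)
  7. 'oo' (vowel-pair)
  8. 'n' (letter)
Units from scan: 8
Sound units = 8 units


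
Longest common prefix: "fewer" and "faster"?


Word 1: "fewer"
Word 2: "faster"
Comparing from start:
  Pos 0: 'f' == 'f'
  Pos 1: 'e' != 'a' (stop)
LCP = "f" (length 1)


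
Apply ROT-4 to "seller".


Word: "seller"
Shift: 4
Each letter → (letter + shift) mod 26:
  's' (18) + 4 = 22 → 'w'
  'e' (4) + 4 = 8 → 'i'
  'l' (11) + 4 = 15 → 'p'
  'l' (11) + 4 = 15 → 'p'
  'e' (4) + 4 = 8 → 'i'
  'r' (17) + 4 = 21 → 'v'
Result = "wippiv"


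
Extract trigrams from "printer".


Word: "printer" (length 7)
Number of trigrams = 7 - 3 + 1 = 5
  Position 0: "pri"
  Position 1: "rin"
  Position 2: "int"
  Position 3: "nte"
  Position 4: "ter"
Trigrams = "pri", "rin", "int", "nte", "ter"


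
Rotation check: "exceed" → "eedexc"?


Word: "exceed", Candidate: "eedexc"
Method: check if candidate is substring of word+word
"exceedexceed" contains "eedexc"? Yes
Is rotation = Yes


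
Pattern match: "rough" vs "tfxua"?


Pattern of "rough": [0, 1, 2, 3, 4]
Pattern of "tfxua": [0, 1, 2, 3, 4]
Patterns match
Same pattern = Yes


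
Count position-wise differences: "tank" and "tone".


Comparing character by character (same length = 4):
  Pos 0: 't' vs 't' =
  Pos 1: 'a' vs 'o' !=
  Pos 2: 'n' vs 'n' =
  Pos 3: 'k' vs 'e' !=
Hamming distance = 2


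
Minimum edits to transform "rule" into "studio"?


Word 1: "rule" (length 4)
Word 2: "studio" (length 6)
One optimal edit sequence (insert/delete/substitute each cost 1):
  1. insert 's'  (+1)
  2. substitute 'r' -> 't'  (+1)
  3. keep 'u'
  4. insert 'd'  (+1)
  5. substitute 'l' -> 'i'  (+1)
  6. substitute 'e' -> 'o'  (+1)
Total edit operations: 5
Edit distance = 5


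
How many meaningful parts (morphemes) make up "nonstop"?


Word: "nonstop"
Morphemes: non- / stop
Each morpheme carries meaning
= 2 morphemes


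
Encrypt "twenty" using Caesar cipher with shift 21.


Word: "twenty"
Shift: 21
Each letter → (letter + shift) mod 26:
  't' (19) + 21 = 14 → 'o'
  'w' (22) + 21 = 17 → 'r'
  'e' (4) + 21 = 25 → 'z'
  'n' (13) + 21 = 8 → 'i'
  't' (19) + 21 = 14 → 'o'
  'y' (24) + 21 = 19 → 't'
Result = "orziot"


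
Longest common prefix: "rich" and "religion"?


Word 1: "rich"
Word 2: "religion"
Comparing from start:
  Pos 0: 'r' == 'r'
  Pos 1: 'i' != 'e' (stop)
LCP = "r" (length 1)


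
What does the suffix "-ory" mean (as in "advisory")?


Suffix: -ory
Example: advisory (advise + -ory, with a spelling change)
Meaning = relating to / place for


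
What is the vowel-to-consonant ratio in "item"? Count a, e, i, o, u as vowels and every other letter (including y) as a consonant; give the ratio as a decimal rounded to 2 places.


Word: "item"
Vowels (a,e,i,o,u): 2
Consonants: 2
Ratio = 2/2
= 1.00


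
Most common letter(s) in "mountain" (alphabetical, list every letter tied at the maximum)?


Word: "mountain"
Letter counts:
  'a': 1
  'i': 1
  'm': 1
  'n': 2
  'o': 1
  't': 1
  'u': 1
Maximum count = 2
Most frequent = 'n' (2 times each)


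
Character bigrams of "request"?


Word: "request" (length 7)
Number of bigrams = 7 - 2 + 1 = 6
  Position 0: "re"
  Position 1: "eq"
  Position 2: "qu"
  Position 3: "ue"
  Position 4: "es"
  Position 5: "st"
Bigrams = "re", "eq", "qu", "ue", "es", "st"


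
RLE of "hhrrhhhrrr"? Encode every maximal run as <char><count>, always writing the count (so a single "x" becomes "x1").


String: "hhrrhhhrrr"
Scanning for consecutive runs:
  'h' x 2
  'r' x 2
  'h' x 3
  'r' x 3
RLE = "h2r2h3r3"


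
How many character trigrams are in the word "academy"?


Word: "academy" (length 7)
Number of 3-grams = length - 3 + 1 = 7 - 3 + 1
= 5


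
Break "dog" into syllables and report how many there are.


Word: "dog"
Syllable breakdown: dog
Counting: 1 part
= 1 syllable


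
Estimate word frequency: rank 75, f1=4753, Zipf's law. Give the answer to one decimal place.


Zipf's law: f(r) = f(1) / r
f(1) = 4753
f(75) = 4753 / 75
= 63.4 occurrences


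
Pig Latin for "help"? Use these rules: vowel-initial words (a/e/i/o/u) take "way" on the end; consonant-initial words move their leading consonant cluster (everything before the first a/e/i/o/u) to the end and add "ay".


Word: "help"
Starts with consonant(s) → move to end, add 'ay'
Consonant cluster: "h"
Pig Latin = "elphay"


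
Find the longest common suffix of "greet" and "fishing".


Word 1: "greet"
Word 2: "fishing"
Comparing from end:
  Pos -1: 't' != 'g' (stop)
LCS = "" (length 0)


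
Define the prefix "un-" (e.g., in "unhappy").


Prefix: un-
Example: unhappy (un- + happy)
Meaning = not / reverse


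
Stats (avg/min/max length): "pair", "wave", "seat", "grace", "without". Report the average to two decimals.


Lengths: "pair"=4, "wave"=4, "seat"=4, "grace"=5, "without"=7
Sum = 24, Count = 5
Average = 24/5 = 4.80
= avg=4.80, min=4, max=7


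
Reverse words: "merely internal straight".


Original: "merely internal straight"
Words (1..n): merely | internal | straight
Reversed (n..1): straight | internal | merely
Result = "straight internal merely"


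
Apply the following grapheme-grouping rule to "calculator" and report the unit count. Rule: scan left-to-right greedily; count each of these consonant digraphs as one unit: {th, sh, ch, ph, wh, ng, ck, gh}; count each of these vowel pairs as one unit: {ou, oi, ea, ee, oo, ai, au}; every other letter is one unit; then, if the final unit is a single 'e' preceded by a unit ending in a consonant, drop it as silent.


Word: "calculator" (10 letters)
Left-to-right scan:
  [1] 'c' (letter)
  [2] 'a' (letter)
  [3] 'l' (letter)
  [4] 'c' (letter)
  [5] 'u' (letter)
  [6] 'l' (letter)
  [7] 'a' (letter)
  [8] 't' (letter)
  [9] 'o' (letter)
  [10] 'r' (letter)
Units from scan: 10
Sound units = 10 units


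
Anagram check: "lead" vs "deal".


Word 1: "lead" → sorted: adel
Word 2: "deal" → sorted: adel
Same letters? adel == adel
Anagram = Yes


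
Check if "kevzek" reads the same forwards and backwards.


Word: "kevzek"
Reversed: "kezvek"
Forward == Backward? kevzek != kezvek
Palindrome = No


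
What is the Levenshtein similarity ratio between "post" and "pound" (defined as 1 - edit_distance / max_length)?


Word 1: "post" (length 4)
Word 2: "pound" (length 5)
One optimal edit sequence:
  1. keep 'p'
  2. keep 'o'
  3. insert 'u'  (+1)
  4. substitute 's' -> 'n'  (+1)
  5. substitute 't' -> 'd'  (+1)
Edit distance = 3
Max length = max(4, 5) = 5
Similarity = 1 - 3/5
= 0.4000


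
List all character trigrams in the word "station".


Word: "station" (length 7)
Number of trigrams = 7 - 3 + 1 = 5
  Position 0: "sta"
  Position 1: "tat"
  Position 2: "ati"
  Position 3: "tio"
  Position 4: "ion"
Trigrams = "sta", "tat", "ati", "tio", "ion"


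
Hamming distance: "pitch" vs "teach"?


Comparing character by character (same length = 5):
  Pos 0: 'p' vs 't' !=
  Pos 1: 'i' vs 'e' !=
  Pos 2: 't' vs 'a' !=
  Pos 3: 'c' vs 'c' =
  Pos 4: 'h' vs 'h' =
Hamming distance = 3


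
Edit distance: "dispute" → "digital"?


Word 1: "dispute" (length 7)
Word 2: "digital" (length 7)
One optimal edit sequence (insert/delete/substitute each cost 1):
  1. keep 'd'
  2. keep 'i'
  3. substitute 's' -> 'g'  (+1)
  4. substitute 'p' -> 'i'  (+1)
  5. substitute 'u' -> 't'  (+1)
  6. substitute 't' -> 'a'  (+1)
  7. substitute 'e' -> 'l'  (+1)
Total edit operations: 5
Edit distance = 5


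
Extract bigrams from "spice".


Word: "spice" (length 5)
Number of bigrams = 5 - 2 + 1 = 4
  Position 0: "sp"
  Position 1: "pi"
  Position 2: "ic"
  Position 3: "ce"
Bigrams = "sp", "pi", "ic", "ce"


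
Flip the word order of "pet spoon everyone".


Original: "pet spoon everyone"
Words (1..n): pet | spoon | everyone
Reversed (n..1): everyone | spoon | pet
Result = "everyone spoon pet"


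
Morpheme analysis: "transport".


Word: "transport"
Morphemes: trans- + port
Each morpheme carries meaning
= 2 morphemes


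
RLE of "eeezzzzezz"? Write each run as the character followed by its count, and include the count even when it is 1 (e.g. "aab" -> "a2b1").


String: "eeezzzzezz"
Scanning for consecutive runs:
  'e' x 3
  'z' x 4
  'e' x 1
  'z' x 2
RLE = "e3z4e1z2"


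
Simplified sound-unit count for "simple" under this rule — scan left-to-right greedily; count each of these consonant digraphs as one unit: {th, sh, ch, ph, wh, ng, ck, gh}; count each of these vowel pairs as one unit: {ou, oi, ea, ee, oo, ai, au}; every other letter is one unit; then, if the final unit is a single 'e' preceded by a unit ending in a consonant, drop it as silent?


Word: "simple" (6 letters)
Left-to-right scan:
  [1] 's' (letter)
  [2] 'i' (letter)
  [3] 'm' (letter)
  [4] 'p' (letter)
  [5] 'l' (letter)
  [6] 'e' (letter)
Units from scan: 6
Final unit is 'e' after a consonant -> drop as silent (-1)
Sound units = 5 units


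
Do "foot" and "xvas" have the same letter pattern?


Pattern of "foot": [0, 1, 1, 2]
Pattern of "xvas": [0, 1, 2, 3]
Patterns do not match
Same pattern = No


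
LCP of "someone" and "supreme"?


Word 1: "someone"
Word 2: "supreme"
Comparing from start:
  Pos 0: 's' == 's'
  Pos 1: 'o' != 'u' (stop)
LCP = "s" (length 1)


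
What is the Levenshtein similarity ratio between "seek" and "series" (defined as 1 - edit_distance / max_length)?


Word 1: "seek" (length 4)
Word 2: "series" (length 6)
One optimal edit sequence:
  1. keep 's'
  2. keep 'e'
  3. insert 'r'  (+1)
  4. insert 'i'  (+1)
  5. keep 'e'
  6. substitute 'k' -> 's'  (+1)
Edit distance = 3
Max length = max(4, 6) = 6
Similarity = 1 - 3/6
= 0.5000


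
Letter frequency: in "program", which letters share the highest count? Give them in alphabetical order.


Word: "program"
Letter counts:
  'a': 1
  'g': 1
  'm': 1
  'o': 1
  'p': 1
  'r': 2
Maximum count = 2
Most frequent = 'r' (2 times each)


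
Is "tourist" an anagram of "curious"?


Word 1: "curious" → sorted: ciorsuu
Word 2: "tourist" → sorted: iorsttu
Same letters? ciorsuu != iorsttu
Anagram = No


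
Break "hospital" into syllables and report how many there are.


Word: "hospital"
Syllable breakdown: hos · pi · tal
Counting: 3 parts
= 3 syllables


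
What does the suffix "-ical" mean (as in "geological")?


Suffix: -ical
Example: geological (geology + -ical, with a spelling change)
Meaning = relating to


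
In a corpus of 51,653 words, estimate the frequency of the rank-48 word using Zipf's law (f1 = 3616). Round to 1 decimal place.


Zipf's law: f(r) = f(1) / r
f(1) = 3616
f(48) = 3616 / 48
= 75.3 occurrences


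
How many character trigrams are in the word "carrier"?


Word: "carrier" (length 7)
Number of 3-grams = length - 3 + 1 = 7 - 3 + 1
= 5


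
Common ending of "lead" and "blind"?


Word 1: "lead"
Word 2: "blind"
Comparing from end:
  Pos -1: 'd' == 'd'
  Pos -2: 'a' != 'n' (stop)
LCS = "d" (length 1)


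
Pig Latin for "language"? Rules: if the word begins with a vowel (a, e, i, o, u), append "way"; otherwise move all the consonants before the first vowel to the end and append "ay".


Word: "language"
Starts with consonant(s) → move to end, add 'ay'
Consonant cluster: "l"
Pig Latin = "anguagelay"


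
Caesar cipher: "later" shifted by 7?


Word: "later"
Shift: 7
Each letter → (letter + shift) mod 26:
  'l' (11) + 7 = 18 → 's'
  'a' (0) + 7 = 7 → 'h'
  't' (19) + 7 = 0 → 'a'
  'e' (4) + 7 = 11 → 'l'
  'r' (17) + 7 = 24 → 'y'
Result = "shaly"


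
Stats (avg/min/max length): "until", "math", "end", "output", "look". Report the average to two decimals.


Lengths: "until"=5, "math"=4, "end"=3, "output"=6, "look"=4
Sum = 22, Count = 5
Average = 22/5 = 4.40
= avg=4.40, min=3, max=6


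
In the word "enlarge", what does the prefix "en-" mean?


Prefix: en-
As in: enlarge -> en- + large
Meaning = cause to / put into


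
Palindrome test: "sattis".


Word: "sattis"
Reversed: "sittas"
Forward == Backward? sattis != sittas
Palindrome = No


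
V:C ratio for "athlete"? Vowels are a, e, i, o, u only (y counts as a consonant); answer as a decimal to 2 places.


Word: "athlete"
Vowels (a,e,i,o,u): 3
Consonants: 4
Ratio = 3/4
= 0.75


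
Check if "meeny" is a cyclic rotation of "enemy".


Word: "enemy", Candidate: "meeny"
Method: check if candidate is substring of word+word
"enemyenemy" contains "meeny"? No
Is rotation = No


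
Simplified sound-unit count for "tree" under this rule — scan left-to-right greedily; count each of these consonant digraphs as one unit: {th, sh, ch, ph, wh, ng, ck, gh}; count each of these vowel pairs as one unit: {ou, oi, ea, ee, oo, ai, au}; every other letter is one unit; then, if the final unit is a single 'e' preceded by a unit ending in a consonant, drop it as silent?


Word: "tree" (4 letters)
Left-to-right scan:
  1. 't' (letter)
  2. 'r' (letter)
  3. 'ee' (vowel-pair)
Units from scan: 3
Sound units = 3 units


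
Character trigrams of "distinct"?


Word: "distinct" (length 8)
Number of trigrams = 8 - 3 + 1 = 6
  Position 0: "dis"
  Position 1: "ist"
  Position 2: "sti"
  Position 3: "tin"
  Position 4: "inc"
  Position 5: "nct"
Trigrams = "dis", "ist", "sti", "tin", "inc", "nct"


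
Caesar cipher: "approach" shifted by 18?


Word: "approach"
Shift: 18
Each letter → (letter + shift) mod 26:
  'a' (0) + 18 = 18 → 's'
  'p' (15) + 18 = 7 → 'h'
  'p' (15) + 18 = 7 → 'h'
  'r' (17) + 18 = 9 → 'j'
  'o' (14) + 18 = 6 → 'g'
  'a' (0) + 18 = 18 → 's'
  'c' (2) + 18 = 20 → 'u'
  'h' (7) + 18 = 25 → 'z'
Result = "shhjgsuz"


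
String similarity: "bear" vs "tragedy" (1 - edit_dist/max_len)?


Word 1: "bear" (length 4)
Word 2: "tragedy" (length 7)
One optimal edit sequence:
  1. insert 't'  (+1)
  2. insert 'r'  (+1)
  3. insert 'a'  (+1)
  4. substitute 'b' -> 'g'  (+1)
  5. keep 'e'
  6. substitute 'a' -> 'd'  (+1)
  7. substitute 'r' -> 'y'  (+1)
Edit distance = 6
Max length = max(4, 7) = 7
Similarity = 1 - 6/7
= 0.1429


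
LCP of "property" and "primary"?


Word 1: "property"
Word 2: "primary"
Comparing from start:
  Pos 0: 'p' == 'p'
  Pos 1: 'r' == 'r'
  Pos 2: 'o' != 'i' (stop)
LCP = "pr" (length 2)


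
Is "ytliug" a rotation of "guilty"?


Word: "guilty", Candidate: "ytliug"
Method: check if candidate is substring of word+word
"guiltyguilty" contains "ytliug"? No
Is rotation = No


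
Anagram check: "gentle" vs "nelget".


Word 1: "gentle" → sorted: eeglnt
Word 2: "nelget" → sorted: eeglnt
Same letters? eeglnt == eeglnt
Anagram = Yes


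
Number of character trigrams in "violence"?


Word: "violence" (length 8)
Number of 3-grams = length - 3 + 1 = 8 - 3 + 1
= 6


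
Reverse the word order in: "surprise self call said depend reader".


Original: "surprise self call said depend reader"
Words (1..n): surprise | self | call | said | depend | reader
Reversed (n..1): reader | depend | said | call | self | surprise
Result = "reader depend said call self surprise"


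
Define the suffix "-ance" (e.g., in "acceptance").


Suffix: -ance
Example: acceptance (accept + -ance)
Meaning = state of


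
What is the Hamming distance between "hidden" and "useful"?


Comparing character by character (same length = 6):
  Pos 0: 'h' vs 'u' !=
  Pos 1: 'i' vs 's' !=
  Pos 2: 'd' vs 'e' !=
  Pos 3: 'd' vs 'f' !=
  Pos 4: 'e' vs 'u' !=
  Pos 5: 'n' vs 'l' !=
Hamming distance = 6


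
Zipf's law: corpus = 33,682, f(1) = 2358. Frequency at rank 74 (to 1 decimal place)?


Zipf's law: f(r) = f(1) / r
f(1) = 2358
f(74) = 2358 / 74
= 31.9 occurrences


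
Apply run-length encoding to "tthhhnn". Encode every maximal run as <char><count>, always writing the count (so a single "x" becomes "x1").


String: "tthhhnn"
Scanning for consecutive runs:
  't' x 2
  'h' x 3
  'n' x 2
RLE = "t2h3n2"


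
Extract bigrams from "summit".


Word: "summit" (length 6)
Number of bigrams = 6 - 2 + 1 = 5
  Position 0: "su"
  Position 1: "um"
  Position 2: "mm"
  Position 3: "mi"
  Position 4: "it"
Bigrams = "su", "um", "mm", "mi", "it"


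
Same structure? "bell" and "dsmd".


Pattern of "bell": [0, 1, 2, 2]
Pattern of "dsmd": [0, 1, 2, 0]
Patterns do not match
Same pattern = No


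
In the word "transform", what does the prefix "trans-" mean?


Prefix: trans-
Example: transform = trans- + form
Meaning = across


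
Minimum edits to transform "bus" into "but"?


Word 1: "bus" (length 3)
Word 2: "but" (length 3)
One optimal edit sequence (insert/delete/substitute each cost 1):
  1. keep 'b'
  2. keep 'u'
  3. substitute 's' -> 't'  (+1)
Total edit operations: 1
Edit distance = 1


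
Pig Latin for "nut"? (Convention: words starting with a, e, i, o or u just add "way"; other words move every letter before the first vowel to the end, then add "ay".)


Word: "nut"
Starts with consonant(s) → move to end, add 'ay'
Consonant cluster: "n"
Pig Latin = "utnay"


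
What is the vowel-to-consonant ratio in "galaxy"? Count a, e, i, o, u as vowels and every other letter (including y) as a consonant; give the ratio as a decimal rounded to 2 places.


Word: "galaxy"
Vowels (a,e,i,o,u): 2
Consonants: 4
Ratio = 2/4
= 0.50


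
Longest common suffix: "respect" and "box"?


Word 1: "respect"
Word 2: "box"
Comparing from end:
  Pos -1: 't' != 'x' (stop)
LCS = "" (length 0)


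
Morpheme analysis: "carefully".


Word: "carefully"
Morphemes: care + -ful + -ly
Each morpheme carries meaning
= 3 morphemes


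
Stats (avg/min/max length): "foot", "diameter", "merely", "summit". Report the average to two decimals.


Lengths: "foot"=4, "diameter"=8, "merely"=6, "summit"=6
Sum = 24, Count = 4
Average = 24/4 = 6.00
= avg=6.00, min=4, max=8


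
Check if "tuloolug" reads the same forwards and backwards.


Word: "tuloolug"
Reversed: "guloolut"
Forward == Backward? tuloolug != guloolut
Palindrome = No


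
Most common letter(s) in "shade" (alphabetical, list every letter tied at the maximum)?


Word: "shade"
Letter counts:
  'a': 1
  'd': 1
  'e': 1
  'h': 1
  's': 1
Maximum count = 1
Most frequent = 'a', 'd', 'e', 'h', 's' (1 time each)


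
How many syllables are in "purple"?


Word: "purple"
Syllable breakdown: pur-ple
Counting: 2 parts
= 2 syllables


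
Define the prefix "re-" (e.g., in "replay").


Prefix: re-
As in: replay -> re- + play
Meaning = again


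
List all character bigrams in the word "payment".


Word: "payment" (length 7)
Number of bigrams = 7 - 2 + 1 = 6
  Position 0: "pa"
  Position 1: "ay"
  Position 2: "ym"
  Position 3: "me"
  Position 4: "en"
  Position 5: "nt"
Bigrams = "pa", "ay", "ym", "me", "en", "nt"


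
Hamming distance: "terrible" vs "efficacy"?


Comparing character by character (same length = 8):
  Pos 0: 't' vs 'e' !=
  Pos 1: 'e' vs 'f' !=
  Pos 2: 'r' vs 'f' !=
  Pos 3: 'r' vs 'i' !=
  Pos 4: 'i' vs 'c' !=
  Pos 5: 'b' vs 'a' !=
  Pos 6: 'l' vs 'c' !=
  Pos 7: 'e' vs 'y' !=
Hamming distance = 8


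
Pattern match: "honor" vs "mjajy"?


Pattern of "honor": [0, 1, 2, 1, 3]
Pattern of "mjajy": [0, 1, 2, 1, 3]
Patterns match
Same pattern = Yes


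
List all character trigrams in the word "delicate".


Word: "delicate" (length 8)
Number of trigrams = 8 - 3 + 1 = 6
  Position 0: "del"
  Position 1: "eli"
  Position 2: "lic"
  Position 3: "ica"
  Position 4: "cat"
  Position 5: "ate"
Trigrams = "del", "eli", "lic", "ica", "cat", "ate"


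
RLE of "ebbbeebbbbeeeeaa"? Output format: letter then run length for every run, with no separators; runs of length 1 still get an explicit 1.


String: "ebbbeebbbbeeeeaa"
Scanning for consecutive runs:
  'e' x 1
  'b' x 3
  'e' x 2
  'b' x 4
  'e' x 4
  'a' x 2
RLE = "e1b3e2b4e4a2"


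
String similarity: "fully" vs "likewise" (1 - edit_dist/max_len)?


Word 1: "fully" (length 5)
Word 2: "likewise" (length 8)
One optimal edit sequence:
  1. insert 'l'  (+1)
  2. insert 'i'  (+1)
  3. insert 'k'  (+1)
  4. substitute 'f' -> 'e'  (+1)
  5. substitute 'u' -> 'w'  (+1)
  6. substitute 'l' -> 'i'  (+1)
  7. substitute 'l' -> 's'  (+1)
  8. substitute 'y' -> 'e'  (+1)
Edit distance = 8
Max length = max(5, 8) = 8
Similarity = 1 - 8/8
= 0.0000


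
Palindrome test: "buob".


Word: "buob"
Reversed: "boub"
Forward == Backward? buob != boub
Palindrome = No


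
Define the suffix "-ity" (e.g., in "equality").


Suffix: -ity
Example: equality (equal + -ity)
Meaning = quality of


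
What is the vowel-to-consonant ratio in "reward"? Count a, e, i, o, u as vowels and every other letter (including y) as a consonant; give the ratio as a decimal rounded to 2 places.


Word: "reward"
Vowels (a,e,i,o,u): 2
Consonants: 4
Ratio = 2/4
= 0.50


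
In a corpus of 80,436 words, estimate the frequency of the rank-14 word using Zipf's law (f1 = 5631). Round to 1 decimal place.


Zipf's law: f(r) = f(1) / r
f(1) = 5631
f(14) = 5631 / 14
= 402.2 occurrences


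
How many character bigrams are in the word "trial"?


Word: "trial" (length 5)
Number of 2-grams = length - 2 + 1 = 5 - 2 + 1
= 4


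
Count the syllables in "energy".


Word: "energy"
Syllable breakdown: en-er-gy
Counting: 3 parts
= 3 syllables


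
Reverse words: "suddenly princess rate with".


Original: "suddenly princess rate with"
Words (1..n): suddenly | princess | rate | with
Reversed (n..1): with | rate | princess | suddenly
Result = "with rate princess suddenly"


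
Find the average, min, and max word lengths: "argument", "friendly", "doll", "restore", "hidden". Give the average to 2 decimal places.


Lengths: "argument"=8, "friendly"=8, "doll"=4, "restore"=7, "hidden"=6
Sum = 33, Count = 5
Average = 33/5 = 6.60
= avg=6.60, min=4, max=8


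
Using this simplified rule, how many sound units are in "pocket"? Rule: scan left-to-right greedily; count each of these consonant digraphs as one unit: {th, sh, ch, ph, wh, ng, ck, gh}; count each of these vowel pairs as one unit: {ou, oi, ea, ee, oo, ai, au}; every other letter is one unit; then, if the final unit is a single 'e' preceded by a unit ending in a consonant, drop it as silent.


Word: "pocket" (6 letters)
Left-to-right scan:
  1. 'p' (letter)
  2. 'o' (letter)
  3. 'ck' (digraph)
  4. 'e' (letter)
  5. 't' (letter)
Units from scan: 5
Sound units = 5 units


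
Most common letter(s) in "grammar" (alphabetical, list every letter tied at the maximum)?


Word: "grammar"
Letter counts:
  'a': 2
  'g': 1
  'm': 2
  'r': 2
Maximum count = 2
Most frequent = 'a', 'm', 'r' (2 times each)


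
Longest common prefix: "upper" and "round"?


Word 1: "upper"
Word 2: "round"
Comparing from start:
  Pos 0: 'u' != 'r' (stop)
LCP = "" (length 0)


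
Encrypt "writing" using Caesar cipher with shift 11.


Word: "writing"
Shift: 11
Each letter → (letter + shift) mod 26:
  'w' (22) + 11 = 7 → 'h'
  'r' (17) + 11 = 2 → 'c'
  'i' (8) + 11 = 19 → 't'
  't' (19) + 11 = 4 → 'e'
  'i' (8) + 11 = 19 → 't'
  'n' (13) + 11 = 24 → 'y'
  'g' (6) + 11 = 17 → 'r'
Result = "hctetyr"


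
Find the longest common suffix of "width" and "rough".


Word 1: "width"
Word 2: "rough"
Comparing from end:
  Pos -1: 'h' == 'h'
  Pos -2: 't' != 'g' (stop)
LCS = "h" (length 1)


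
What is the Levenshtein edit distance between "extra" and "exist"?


Word 1: "extra" (length 5)
Word 2: "exist" (length 5)
One optimal edit sequence (insert/delete/substitute each cost 1):
  1. keep 'e'
  2. keep 'x'
  3. substitute 't' -> 'i'  (+1)
  4. substitute 'r' -> 's'  (+1)
  5. substitute 'a' -> 't'  (+1)
Total edit operations: 3
Edit distance = 3


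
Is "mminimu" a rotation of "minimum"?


Word: "minimum", Candidate: "mminimu"
Method: check if candidate is substring of word+word
"minimumminimum" contains "mminimu"? Yes
Is rotation = Yes


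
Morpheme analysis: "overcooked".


Word: "overcooked"
Morphemes: over- | cook | -ed
Each morpheme carries meaning
= 3 morphemes


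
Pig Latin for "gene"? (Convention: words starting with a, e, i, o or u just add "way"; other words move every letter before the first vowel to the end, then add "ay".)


Word: "gene"
Starts with consonant(s) → move to end, add 'ay'
Consonant cluster: "g"
Pig Latin = "enegay"


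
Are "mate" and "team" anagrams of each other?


Word 1: "mate" → sorted: aemt
Word 2: "team" → sorted: aemt
Same letters? aemt == aemt
Anagram = Yes


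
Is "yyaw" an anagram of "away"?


Word 1: "away" → sorted: aawy
Word 2: "yyaw" → sorted: awyy
Same letters? aawy != awyy
Anagram = No


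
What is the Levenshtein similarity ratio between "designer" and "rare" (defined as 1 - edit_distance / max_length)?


Word 1: "designer" (length 8)
Word 2: "rare" (length 4)
One optimal edit sequence:
  1. delete 'd'  (+1)
  2. delete 'e'  (+1)
  3. delete 's'  (+1)
  4. substitute 'i' -> 'r'  (+1)
  5. substitute 'g' -> 'a'  (+1)
  6. substitute 'n' -> 'r'  (+1)
  7. keep 'e'
  8. delete 'r'  (+1)
Edit distance = 7
Max length = max(8, 4) = 8
Similarity = 1 - 7/8
= 0.1250


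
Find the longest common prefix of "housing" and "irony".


Word 1: "housing"
Word 2: "irony"
Comparing from start:
  Pos 0: 'h' != 'i' (stop)
LCP = "" (length 0)


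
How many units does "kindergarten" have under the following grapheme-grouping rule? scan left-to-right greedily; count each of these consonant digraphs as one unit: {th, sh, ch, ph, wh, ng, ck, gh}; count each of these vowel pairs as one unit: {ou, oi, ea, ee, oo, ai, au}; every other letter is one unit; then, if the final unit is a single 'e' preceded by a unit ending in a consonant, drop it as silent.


Word: "kindergarten" (12 letters)
Left-to-right scan:
  1. 'k' (letter)
  2. 'i' (letter)
  3. 'n' (letter)
  4. 'd' (letter)
  5. 'e' (letter)
  6. 'r' (letter)
  7. 'g' (letter)
  8. 'a' (letter)
  9. 'r' (letter)
  10. 't' (letter)
  11. 'e' (letter)
  12. 'n' (letter)
Units from scan: 12
Sound units = 12 units


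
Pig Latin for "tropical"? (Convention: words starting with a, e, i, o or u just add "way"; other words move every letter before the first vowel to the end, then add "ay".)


Word: "tropical"
Starts with consonant(s) → move to end, add 'ay'
Consonant cluster: "tr"
Pig Latin = "opicaltray"


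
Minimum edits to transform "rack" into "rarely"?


Word 1: "rack" (length 4)
Word 2: "rarely" (length 6)
One optimal edit sequence (insert/delete/substitute each cost 1):
  1. keep 'r'
  2. keep 'a'
  3. insert 'r'  (+1)
  4. insert 'e'  (+1)
  5. substitute 'c' -> 'l'  (+1)
  6. substitute 'k' -> 'y'  (+1)
Total edit operations: 4
Edit distance = 4


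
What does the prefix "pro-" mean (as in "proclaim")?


Prefix: pro-
As in: proclaim -> pro- + claim
Meaning = forward / in favor of


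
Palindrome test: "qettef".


Word: "qettef"
Reversed: "fetteq"
Forward == Backward? qettef != fetteq
Palindrome = No


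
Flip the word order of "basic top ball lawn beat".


Original: "basic top ball lawn beat"
Words (1..n): basic | top | ball | lawn | beat
Reversed (n..1): beat | lawn | ball | top | basic
Result = "beat lawn ball top basic"


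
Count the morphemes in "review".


Word: "review"
Morphemes: re- | view
Each morpheme carries meaning
= 2 morphemes


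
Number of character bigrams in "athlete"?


Word: "athlete" (length 7)
Number of 2-grams = length - 2 + 1 = 7 - 2 + 1
= 6


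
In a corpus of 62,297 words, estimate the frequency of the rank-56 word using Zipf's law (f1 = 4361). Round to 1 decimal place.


Zipf's law: f(r) = f(1) / r
f(1) = 4361
f(56) = 4361 / 56
= 77.9 occurrences


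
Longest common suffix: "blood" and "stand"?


Word 1: "blood"
Word 2: "stand"
Comparing from end:
  Pos -1: 'd' == 'd'
  Pos -2: 'o' != 'n' (stop)
LCS = "d" (length 1)


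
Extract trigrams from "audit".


Word: "audit" (length 5)
Number of trigrams = 5 - 3 + 1 = 3
  Position 0: "aud"
  Position 1: "udi"
  Position 2: "dit"
Trigrams = "aud", "udi", "dit"


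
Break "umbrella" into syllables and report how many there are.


Word: "umbrella"
Syllable breakdown: um | brel | la
Counting: 3 parts
= 3 syllables


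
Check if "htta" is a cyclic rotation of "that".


Word: "that", Candidate: "htta"
Method: check if candidate is substring of word+word
"thatthat" contains "htta"? No
Is rotation = No


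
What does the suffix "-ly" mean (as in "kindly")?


Suffix: -ly
Example: kindly (kind + -ly)
Meaning = in a manner


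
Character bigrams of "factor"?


Word: "factor" (length 6)
Number of bigrams = 6 - 2 + 1 = 5
  Position 0: "fa"
  Position 1: "ac"
  Position 2: "ct"
  Position 3: "to"
  Position 4: "or"
Bigrams = "fa", "ac", "ct", "to", "or"


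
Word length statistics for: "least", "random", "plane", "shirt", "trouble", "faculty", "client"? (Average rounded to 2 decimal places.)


Lengths: "least"=5, "random"=6, "plane"=5, "shirt"=5, "trouble"=7, "faculty"=7, "client"=6
Sum = 41, Count = 7
Average = 41/7 = 5.86
= avg=5.86, min=5, max=7


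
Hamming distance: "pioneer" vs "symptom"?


Comparing character by character (same length = 7):
  Pos 0: 'p' vs 's' !=
  Pos 1: 'i' vs 'y' !=
  Pos 2: 'o' vs 'm' !=
  Pos 3: 'n' vs 'p' !=
  Pos 4: 'e' vs 't' !=
  Pos 5: 'e' vs 'o' !=
  Pos 6: 'r' vs 'm' !=
Hamming distance = 7


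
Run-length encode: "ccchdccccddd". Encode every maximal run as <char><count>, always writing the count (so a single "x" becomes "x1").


String: "ccchdccccddd"
Scanning for consecutive runs:
  'c' x 3
  'h' x 1
  'd' x 1
  'c' x 4
  'd' x 3
RLE = "c3h1d1c4d3"


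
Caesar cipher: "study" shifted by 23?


Word: "study"
Shift: 23
Each letter → (letter + shift) mod 26:
  's' (18) + 23 = 15 → 'p'
  't' (19) + 23 = 16 → 'q'
  'u' (20) + 23 = 17 → 'r'
  'd' (3) + 23 = 0 → 'a'
  'y' (24) + 23 = 21 → 'v'
Result = "pqrav"


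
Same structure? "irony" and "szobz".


Pattern of "irony": [0, 1, 2, 3, 4]
Pattern of "szobz": [0, 1, 2, 3, 1]
Patterns do not match
Same pattern = No


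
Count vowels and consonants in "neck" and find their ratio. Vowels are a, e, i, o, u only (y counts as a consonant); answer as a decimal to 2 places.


Word: "neck"
Vowels (a,e,i,o,u): 1
Consonants: 3
Ratio = 1/3
= 0.33


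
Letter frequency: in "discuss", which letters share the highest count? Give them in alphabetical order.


Word: "discuss"
Letter counts:
  'c': 1
  'd': 1
  'i': 1
  's': 3
  'u': 1
Maximum count = 3
Most frequent = 's' (3 times each)


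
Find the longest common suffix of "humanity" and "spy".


Word 1: "humanity"
Word 2: "spy"
Comparing from end:
  Pos -1: 'y' == 'y'
  Pos -2: 't' != 'p' (stop)
LCS = "y" (length 1)


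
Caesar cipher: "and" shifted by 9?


Word: "and"
Shift: 9
Each letter → (letter + shift) mod 26:
  'a' (0) + 9 = 9 → 'j'
  'n' (13) + 9 = 22 → 'w'
  'd' (3) + 9 = 12 → 'm'
Result = "jwm"


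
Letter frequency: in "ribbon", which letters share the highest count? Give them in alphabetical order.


Word: "ribbon"
Letter counts:
  'b': 2
  'i': 1
  'n': 1
  'o': 1
  'r': 1
Maximum count = 2
Most frequent = 'b' (2 times each)


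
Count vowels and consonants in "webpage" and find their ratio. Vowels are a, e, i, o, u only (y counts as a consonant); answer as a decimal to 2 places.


Word: "webpage"
Vowels (a,e,i,o,u): 3
Consonants: 4
Ratio = 3/4
= 0.75


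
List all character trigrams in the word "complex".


Word: "complex" (length 7)
Number of trigrams = 7 - 3 + 1 = 5
  Position 0: "com"
  Position 1: "omp"
  Position 2: "mpl"
  Position 3: "ple"
  Position 4: "lex"
Trigrams = "com", "omp", "mpl", "ple", "lex"


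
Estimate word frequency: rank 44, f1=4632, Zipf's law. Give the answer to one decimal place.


Zipf's law: f(r) = f(1) / r
f(1) = 4632
f(44) = 4632 / 44
= 105.3 occurrences


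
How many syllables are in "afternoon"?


Word: "afternoon"
Syllable breakdown: af / ter / noon
Counting: 3 parts
= 3 syllables


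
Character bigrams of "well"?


Word: "well" (length 4)
Number of bigrams = 4 - 2 + 1 = 3
  Position 0: "we"
  Position 1: "el"
  Position 2: "ll"
Bigrams = "we", "el", "ll"


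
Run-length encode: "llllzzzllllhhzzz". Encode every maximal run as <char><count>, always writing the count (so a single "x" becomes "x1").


String: "llllzzzllllhhzzz"
Scanning for consecutive runs:
  'l' x 4
  'z' x 3
  'l' x 4
  'h' x 2
  'z' x 3
RLE = "l4z3l4h2z3"


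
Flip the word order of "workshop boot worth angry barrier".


Original: "workshop boot worth angry barrier"
Words (1..n): workshop | boot | worth | angry | barrier
Reversed (n..1): barrier | angry | worth | boot | workshop
Result = "barrier angry worth boot workshop"


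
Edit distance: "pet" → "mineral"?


Word 1: "pet" (length 3)
Word 2: "mineral" (length 7)
One optimal edit sequence (insert/delete/substitute each cost 1):
  1. insert 'm'  (+1)
  2. insert 'i'  (+1)
  3. substitute 'p' -> 'n'  (+1)
  4. keep 'e'
  5. insert 'r'  (+1)
  6. insert 'a'  (+1)
  7. substitute 't' -> 'l'  (+1)
Total edit operations: 6
Edit distance = 6


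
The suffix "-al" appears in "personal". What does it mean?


Suffix: -al
Example: personal = person + -al
Meaning = relating to


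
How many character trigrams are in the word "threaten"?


Word: "threaten" (length 8)
Number of 3-grams = length - 3 + 1 = 8 - 3 + 1
= 6


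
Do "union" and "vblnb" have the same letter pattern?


Pattern of "union": [0, 1, 2, 3, 1]
Pattern of "vblnb": [0, 1, 2, 3, 1]
Patterns match
Same pattern = Yes


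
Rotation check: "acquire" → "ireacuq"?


Word: "acquire", Candidate: "ireacuq"
Method: check if candidate is substring of word+word
"acquireacquire" contains "ireacuq"? No
Is rotation = No


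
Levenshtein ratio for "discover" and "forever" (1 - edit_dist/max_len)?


Word 1: "discover" (length 8)
Word 2: "forever" (length 7)
One optimal edit sequence:
  1. delete 'd'  (+1)
  2. substitute 'i' -> 'f'  (+1)
  3. substitute 's' -> 'o'  (+1)
  4. substitute 'c' -> 'r'  (+1)
  5. substitute 'o' -> 'e'  (+1)
  6. keep 'v'
  7. keep 'e'
  8. keep 'r'
Edit distance = 5
Max length = max(8, 7) = 8
Similarity = 1 - 5/8
= 0.3750


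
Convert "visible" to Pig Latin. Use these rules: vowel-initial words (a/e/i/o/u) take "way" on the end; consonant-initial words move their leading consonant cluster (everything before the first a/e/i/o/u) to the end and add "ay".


Word: "visible"
Starts with consonant(s) → move to end, add 'ay'
Consonant cluster: "v"
Pig Latin = "isiblevay"


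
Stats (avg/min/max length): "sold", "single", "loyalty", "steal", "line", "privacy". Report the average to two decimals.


Lengths: "sold"=4, "single"=6, "loyalty"=7, "steal"=5, "line"=4, "privacy"=7
Sum = 33, Count = 6
Average = 33/6 = 5.50
= avg=5.50, min=4, max=7


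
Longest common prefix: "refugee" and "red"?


Word 1: "refugee"
Word 2: "red"
Comparing from start:
  Pos 0: 'r' == 'r'
  Pos 1: 'e' == 'e'
  Pos 2: 'f' != 'd' (stop)
LCP = "re" (length 2)


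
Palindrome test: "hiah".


Word: "hiah"
Reversed: "haih"
Forward == Backward? hiah != haih
Palindrome = No


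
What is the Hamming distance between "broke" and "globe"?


Comparing character by character (same length = 5):
  Pos 0: 'b' vs 'g' !=
  Pos 1: 'r' vs 'l' !=
  Pos 2: 'o' vs 'o' =
  Pos 3: 'k' vs 'b' !=
  Pos 4: 'e' vs 'e' =
Hamming distance = 3


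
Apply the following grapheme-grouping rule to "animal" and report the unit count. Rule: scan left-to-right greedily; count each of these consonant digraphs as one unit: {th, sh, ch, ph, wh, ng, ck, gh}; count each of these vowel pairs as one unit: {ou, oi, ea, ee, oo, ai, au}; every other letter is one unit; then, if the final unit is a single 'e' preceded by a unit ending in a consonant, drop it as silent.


Word: "animal" (6 letters)
Left-to-right scan:
  1. 'a' (letter)
  2. 'n' (letter)
  3. 'i' (letter)
  4. 'm' (letter)
  5. 'a' (letter)
  6. 'l' (letter)
Units from scan: 6
Sound units = 6 units


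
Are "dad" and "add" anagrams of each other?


Word 1: "dad" → sorted: add
Word 2: "add" → sorted: add
Same letters? add == add
Anagram = Yes


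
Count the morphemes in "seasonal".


Word: "seasonal"
Morphemes: season | -al
Each morpheme carries meaning
= 2 morphemes


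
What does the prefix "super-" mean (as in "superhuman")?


Prefix: super-
Example: superhuman = super- + human
Meaning = above / beyond
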